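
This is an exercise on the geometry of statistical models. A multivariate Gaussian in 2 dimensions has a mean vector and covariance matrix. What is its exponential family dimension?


Exponential family dimension calculation:
For 2-dim MVN: mean has 2 params, covariance has 2*3/2 = 3 unique entries.
Total dim = 2 + 3 = 5.

5


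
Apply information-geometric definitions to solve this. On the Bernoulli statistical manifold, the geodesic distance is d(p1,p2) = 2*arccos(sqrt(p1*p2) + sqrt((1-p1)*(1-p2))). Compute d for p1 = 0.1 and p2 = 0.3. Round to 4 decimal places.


Geodesic distance on Bernoulli manifold:
d(p1,p2) = 2*arccos(sqrt(p1*p2) + sqrt((1-p1)*(1-p2))).
sqrt(p1*p2) = sqrt(0.1*0.3) = 0.173205.
sqrt((1-p1)*(1-p2)) = sqrt(0.9*0.7) = 0.793725.
arg = 0.173205 + 0.793725 = 0.96693.
d = 2*arccos(0.96693) = 0.5158

0.5158


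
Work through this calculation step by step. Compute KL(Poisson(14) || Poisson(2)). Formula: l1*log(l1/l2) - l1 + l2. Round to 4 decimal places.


KL divergence for Poisson:
KL = l1*log(l1/l2) - l1 + l2.
l1 = 14, l2 = 2.
log(14/2) = 1.94591.
l1*log(l1/l2) = 14 * 1.94591 = 27.242742.
KL = 27.242742 - 14 + 2 = 15.2427

15.2427


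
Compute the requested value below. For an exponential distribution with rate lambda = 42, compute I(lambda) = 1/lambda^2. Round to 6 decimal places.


Fisher information for exponential: I(lambda) = 1/lambda^2.
lambda = 42, lambda^2 = 1764.
I = 1/1764 = 0.000567

0.000567


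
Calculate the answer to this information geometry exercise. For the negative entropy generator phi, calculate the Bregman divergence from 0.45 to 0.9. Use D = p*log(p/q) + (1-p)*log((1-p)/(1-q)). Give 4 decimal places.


Bregman divergence with negative entropy generator:
D = p*log(p/q) + (1-p)*log((1-p)/(1-q)).
p = 0.45, q = 0.9.
p*log(p/q) = 0.45*log(0.45/0.9) = -0.311916.
(1-p)*log((1-p)/(1-q)) = 0.55*log(0.55/0.1) = 0.937611.
D = -0.311916 + 0.937611 = 0.6257

0.6257


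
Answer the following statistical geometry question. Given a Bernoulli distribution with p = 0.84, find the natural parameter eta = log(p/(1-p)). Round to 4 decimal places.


Natural parameter for Bernoulli: eta = log(p/(1-p)).
p = 0.84, 1-p = 0.16.
p/(1-p) = 5.25.
eta = log(5.25) = 1.6582

1.6582


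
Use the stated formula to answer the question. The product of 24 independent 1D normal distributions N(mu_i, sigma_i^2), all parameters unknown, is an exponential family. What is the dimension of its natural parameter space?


Exponential family dimension calculation:
Each univariate normal has two natural parameters (mu/sigma^2 and -1/(2 sigma^2)).
With 24 independent components, dim = 2 * 24 = 48.

48


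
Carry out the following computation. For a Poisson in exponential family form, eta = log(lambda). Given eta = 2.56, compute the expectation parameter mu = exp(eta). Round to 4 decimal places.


Expectation parameter for Poisson exponential family:
mu = exp(eta).
eta = 2.56.
mu = exp(2.56) = 12.9358

12.9358


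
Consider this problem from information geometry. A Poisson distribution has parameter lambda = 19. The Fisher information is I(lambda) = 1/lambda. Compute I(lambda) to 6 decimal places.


Fisher information for Poisson: I(lambda) = 1/lambda.
lambda = 19.
I(lambda) = 1/19 = 0.052632

0.052632


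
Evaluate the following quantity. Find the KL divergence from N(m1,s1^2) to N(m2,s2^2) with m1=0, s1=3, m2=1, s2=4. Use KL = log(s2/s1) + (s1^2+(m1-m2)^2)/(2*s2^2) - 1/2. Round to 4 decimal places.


KL divergence between normal distributions:
KL = log(s2/s1) + (s1^2 + (m1-m2)^2)/(2*s2^2) - 1/2.
log(4/3) = 0.287682.
(3^2 + (0-1)^2)/(2*4^2) = (9 + 1)/32 = 0.3125.
KL = 0.287682 + 0.3125 - 0.5 = 0.1002

0.1002


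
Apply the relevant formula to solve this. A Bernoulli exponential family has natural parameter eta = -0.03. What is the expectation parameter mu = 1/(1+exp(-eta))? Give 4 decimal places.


Dual coordinate (expectation parameter) for Bernoulli:
mu = 1/(1+exp(-eta)).
eta = -0.03.
exp(-eta) = exp(0.03) = 1.030455.
mu = 1/(1+1.030455) = 0.4925

0.4925


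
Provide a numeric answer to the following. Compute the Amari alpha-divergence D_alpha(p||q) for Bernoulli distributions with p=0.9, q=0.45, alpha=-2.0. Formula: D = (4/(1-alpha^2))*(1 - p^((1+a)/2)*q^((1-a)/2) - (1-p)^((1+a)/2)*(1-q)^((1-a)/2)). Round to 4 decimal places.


Amari alpha-divergence:
D = (4/(1-alpha^2))*(1 - p^((1+a)/2)*q^((1-a)/2) - (1-p)^((1+a)/2)*(1-q)^((1-a)/2)).
alpha = -2.0, p = 0.9, q = 0.45.
e1 = (1+alpha)/2 = -0.5, e2 = (1-alpha)/2 = 1.5.
t1 = p^e1 * q^e2 = 0.9^-0.5 * 0.45^1.5 = 0.318198.
t2 = (1-p)^e1 * (1-q)^e2 = 0.1^-0.5 * 0.55^1.5 = 1.289864.
4/(1-alpha^2) = -1.333333.
D = -1.333333*(1 - 0.318198 - 1.289864) = 0.8107

0.8107


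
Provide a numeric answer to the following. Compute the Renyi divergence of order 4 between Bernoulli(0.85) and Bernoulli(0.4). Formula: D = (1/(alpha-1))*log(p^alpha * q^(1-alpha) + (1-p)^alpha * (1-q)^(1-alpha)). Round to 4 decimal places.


Renyi divergence of order alpha between Bernoulli distributions:
D = (1/(alpha-1))*log(p^alpha * q^(1-alpha) + (1-p)^alpha * (1-q)^(1-alpha)).
alpha = 4, p = 0.85, q = 0.4.
p^alpha * q^(1-alpha) = 0.85^4 * 0.4^-3 = 8.156348.
(1-p)^alpha * (1-q)^(1-alpha) = 0.15^4 * 0.6^-3 = 0.002344.
sum = 8.156348 + 0.002344 = 8.158691.
D = (1/3)*log(8.158691) = 0.6997

0.6997


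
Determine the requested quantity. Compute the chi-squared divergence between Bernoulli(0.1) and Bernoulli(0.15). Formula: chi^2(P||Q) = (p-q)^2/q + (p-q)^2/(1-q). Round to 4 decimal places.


Chi-squared divergence between Bernoulli distributions:
chi^2 = (p-q)^2/q + (p-q)^2/(1-q).
p = 0.1, q = 0.15, p-q = -0.05.
(p-q)^2 = 0.0025.
term1 = 0.0025/0.15 = 0.016667.
term2 = 0.0025/0.85 = 0.002941.
chi^2 = 0.016667 + 0.002941 = 0.0196

0.0196


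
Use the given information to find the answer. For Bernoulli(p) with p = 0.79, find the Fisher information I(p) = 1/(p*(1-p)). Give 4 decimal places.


For Bernoulli(p), Fisher information is I(p) = 1/(p*(1-p)).
p = 0.79, 1-p = 0.21.
p*(1-p) = 0.1659.
I(p) = 1/0.1659 = 6.0277

6.0277


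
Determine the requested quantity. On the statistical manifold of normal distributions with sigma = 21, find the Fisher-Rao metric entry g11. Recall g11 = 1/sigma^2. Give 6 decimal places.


For the 2-parameter normal family, the Fisher metric has:
  g11 = 1/sigma^2, g22 = 2/sigma^2.
sigma = 21, sigma^2 = 441.
g11 = 0.002268

0.002268


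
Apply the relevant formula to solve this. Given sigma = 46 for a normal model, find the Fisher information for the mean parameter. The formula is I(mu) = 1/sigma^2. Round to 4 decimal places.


The Fisher information for the mean of a normal distribution is I(mu) = 1/sigma^2.
sigma = 46, so sigma^2 = 2116.
I(mu) = 1/2116 = 0.0005

0.0005


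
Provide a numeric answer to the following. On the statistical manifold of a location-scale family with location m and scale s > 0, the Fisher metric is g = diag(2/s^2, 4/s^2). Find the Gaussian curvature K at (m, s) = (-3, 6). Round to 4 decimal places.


The metric has the form g = (A dm^2 + B ds^2)/s^2 with A = 2, B = 4.
Substitute u = sqrt(A/B)*m: g = B*(du^2 + ds^2)/s^2, i.e. B times the
Poincare upper half-plane metric, which has constant Gaussian curvature -1.
Scaling a 2D metric by a constant c divides the Gaussian curvature by c,
so K = -1/B = -1/(4) = -0.2500 everywhere (the point (m, s) = (-3, 6) is irrelevant:
the curvature is constant).
The requested Gaussian curvature is K = -0.2500.

-0.2500


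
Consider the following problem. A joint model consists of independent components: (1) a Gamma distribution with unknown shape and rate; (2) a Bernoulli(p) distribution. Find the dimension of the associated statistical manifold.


The dimension of a statistical manifold equals the number of free
(independent) real parameters of the model. For a product of independent
blocks the parameter counts add.
- Gamma (shape, rate): 2.
- Bernoulli (p): 1.
Total = 2 + 1 = 3.
Dimension = 3

3


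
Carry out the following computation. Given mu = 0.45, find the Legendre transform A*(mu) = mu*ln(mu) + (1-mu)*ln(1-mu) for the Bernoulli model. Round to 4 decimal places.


Legendre transform for Bernoulli:
A*(mu) = mu*log(mu) + (1-mu)*log(1-mu).
mu = 0.45, 1-mu = 0.55.
mu*log(mu) = 0.45*log(0.45) = -0.359328.
(1-mu)*log(1-mu) = 0.55*log(0.55) = -0.32881.
A* = -0.359328 + -0.32881 = -0.6881

-0.6881


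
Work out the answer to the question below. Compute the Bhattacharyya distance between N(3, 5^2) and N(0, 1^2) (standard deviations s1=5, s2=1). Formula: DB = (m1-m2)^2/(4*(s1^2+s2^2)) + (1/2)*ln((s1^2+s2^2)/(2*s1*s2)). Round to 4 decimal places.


Bhattacharyya distance between two Gaussians:
DB = (m1-m2)^2/(4*(s1^2+s2^2)) + (1/2)*ln((s1^2+s2^2)/(2*s1*s2)).
(m1-m2)^2 = (3)^2 = 9.
s1^2+s2^2 = 25 + 1 = 26.
term1 = 9/104 = 0.086538.
term2 = 0.5*ln(26/10.0) = 0.477756.
DB = 0.086538 + 0.477756 = 0.5643

0.5643


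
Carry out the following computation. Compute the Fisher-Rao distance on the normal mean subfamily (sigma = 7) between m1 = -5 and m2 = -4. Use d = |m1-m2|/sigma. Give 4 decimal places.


On the fixed-variance normal subfamily, geodesic distance = |m1-m2|/sigma.
|-5 - -4| = 1.
sigma = 7.
d = 1/7 = 0.1429

0.1429


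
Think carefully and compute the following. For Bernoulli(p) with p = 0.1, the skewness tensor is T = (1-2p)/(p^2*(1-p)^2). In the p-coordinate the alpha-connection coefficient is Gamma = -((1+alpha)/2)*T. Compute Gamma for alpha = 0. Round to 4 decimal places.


Skewness (Amari-Chentsov) tensor: T = (1-2p)/(p^2*(1-p)^2).
p = 0.1, 1-2p = 0.8, p^2 = 0.01, (1-p)^2 = 0.81.
T = 0.8/(0.01 * 0.81) = 98.765432.
In the p-coordinate, Gamma^(alpha) = Gamma^(0) - (alpha/2)*T with Gamma^(0) = (1/2)*g'(p) = -T/2,
so Gamma^(alpha) = -((1+alpha)/2)*T.
alpha = 0, -(1+alpha)/2 = -0.5.
Gamma = -0.5 * 98.765432 = -49.3827

-49.3827


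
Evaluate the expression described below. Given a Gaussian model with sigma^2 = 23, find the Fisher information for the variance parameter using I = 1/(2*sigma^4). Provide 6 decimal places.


Fisher information for variance: I(sigma^2) = 1/(2*sigma^4).
sigma^2 = 23, so sigma^4 = 529.
I = 1/(2*529) = 1/1058 = 0.000945

0.000945


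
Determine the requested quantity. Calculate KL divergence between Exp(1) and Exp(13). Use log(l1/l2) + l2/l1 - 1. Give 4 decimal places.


KL divergence for exponential family:
KL = log(l1/l2) + l2/l1 - 1.
log(1/13) = -2.564949.
13/1 = 13.0.
KL = -2.564949 + 13.0 - 1 = 9.4351

9.4351


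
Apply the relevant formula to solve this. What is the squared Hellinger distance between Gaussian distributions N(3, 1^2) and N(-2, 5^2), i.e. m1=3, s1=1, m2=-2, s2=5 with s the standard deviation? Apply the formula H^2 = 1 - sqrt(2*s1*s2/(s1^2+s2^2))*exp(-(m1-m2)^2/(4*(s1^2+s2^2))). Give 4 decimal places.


Squared Hellinger distance for Gaussians:
H^2 = 1 - sqrt(2*s1*s2/(s1^2+s2^2)) * exp(-(m1-m2)^2/(4*(s1^2+s2^2))).
s1^2 = 1, s2^2 = 25, s1^2+s2^2 = 26.
sqrt(2*1*5/(26)) = 0.620174.
(m1-m2)^2 = (5)^2 = 25.
exp(-25/(4*26)) = exp(-0.240385) = 0.786325.
H^2 = 1 - 0.620174*0.786325 = 0.5123

0.5123


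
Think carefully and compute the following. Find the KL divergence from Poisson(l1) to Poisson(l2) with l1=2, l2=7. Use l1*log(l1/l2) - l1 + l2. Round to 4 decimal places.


KL divergence for Poisson:
KL = l1*log(l1/l2) - l1 + l2.
l1 = 2, l2 = 7.
log(2/7) = -1.252763.
l1*log(l1/l2) = 2 * -1.252763 = -2.505526.
KL = -2.505526 - 2 + 7 = 2.4945

2.4945


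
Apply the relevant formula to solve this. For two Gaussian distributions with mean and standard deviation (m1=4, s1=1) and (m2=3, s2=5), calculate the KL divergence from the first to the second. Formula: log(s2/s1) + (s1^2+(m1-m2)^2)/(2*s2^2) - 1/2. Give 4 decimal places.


KL divergence between normal distributions:
KL = log(s2/s1) + (s1^2 + (m1-m2)^2)/(2*s2^2) - 1/2.
log(5/1) = 1.609438.
(1^2 + (4-3)^2)/(2*5^2) = (1 + 1)/50 = 0.04.
KL = 1.609438 + 0.04 - 0.5 = 1.1494

1.1494


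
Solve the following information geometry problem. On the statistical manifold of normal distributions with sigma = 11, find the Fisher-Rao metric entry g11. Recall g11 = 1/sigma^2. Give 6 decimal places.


For the 2-parameter normal family, the Fisher metric has:
  g11 = 1/sigma^2, g22 = 2/sigma^2.
sigma = 11, sigma^2 = 121.
g11 = 0.008264

0.008264


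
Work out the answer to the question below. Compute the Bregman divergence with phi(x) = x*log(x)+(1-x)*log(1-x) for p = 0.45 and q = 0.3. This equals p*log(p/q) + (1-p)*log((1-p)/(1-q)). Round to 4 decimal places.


Bregman divergence with negative entropy generator:
D = p*log(p/q) + (1-p)*log((1-p)/(1-q)).
p = 0.45, q = 0.3.
p*log(p/q) = 0.45*log(0.45/0.3) = 0.182459.
(1-p)*log((1-p)/(1-q)) = 0.55*log(0.55/0.7) = -0.132639.
D = 0.182459 + -0.132639 = 0.0498

0.0498


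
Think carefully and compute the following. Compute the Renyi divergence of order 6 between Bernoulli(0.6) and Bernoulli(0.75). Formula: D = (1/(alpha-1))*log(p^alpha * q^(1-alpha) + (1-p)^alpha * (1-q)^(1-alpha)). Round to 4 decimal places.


Renyi divergence of order alpha between Bernoulli distributions:
D = (1/(alpha-1))*log(p^alpha * q^(1-alpha) + (1-p)^alpha * (1-q)^(1-alpha)).
alpha = 6, p = 0.6, q = 0.75.
p^alpha * q^(1-alpha) = 0.6^6 * 0.75^-5 = 0.196608.
(1-p)^alpha * (1-q)^(1-alpha) = 0.4^6 * 0.25^-5 = 4.194304.
sum = 0.196608 + 4.194304 = 4.390912.
D = (1/5)*log(4.390912) = 0.2959

0.2959


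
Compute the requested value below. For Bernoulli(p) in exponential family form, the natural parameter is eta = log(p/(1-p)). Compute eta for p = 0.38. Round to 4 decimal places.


Natural parameter for Bernoulli: eta = log(p/(1-p)).
p = 0.38, 1-p = 0.62.
p/(1-p) = 0.612903.
eta = log(0.612903) = -0.4895

-0.4895


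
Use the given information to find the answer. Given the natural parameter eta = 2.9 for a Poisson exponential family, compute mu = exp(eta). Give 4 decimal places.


Expectation parameter for Poisson exponential family:
mu = exp(eta).
eta = 2.9.
mu = exp(2.9) = 18.1741

18.1741


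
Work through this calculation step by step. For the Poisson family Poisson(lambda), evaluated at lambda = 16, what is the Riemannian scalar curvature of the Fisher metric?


This family has a single free parameter, so its statistical manifold
is 1-dimensional. The Riemann curvature tensor of any 1-dimensional
Riemannian manifold vanishes identically, so R = 0.

0


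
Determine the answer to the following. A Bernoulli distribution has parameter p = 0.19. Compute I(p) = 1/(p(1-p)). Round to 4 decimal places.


For Bernoulli(p), Fisher information is I(p) = 1/(p*(1-p)).
p = 0.19, 1-p = 0.81.
p*(1-p) = 0.1539.
I(p) = 1/0.1539 = 6.4977

6.4977


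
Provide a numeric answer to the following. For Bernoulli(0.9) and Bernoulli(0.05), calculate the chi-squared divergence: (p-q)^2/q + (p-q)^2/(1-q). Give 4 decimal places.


Chi-squared divergence between Bernoulli distributions:
chi^2 = (p-q)^2/q + (p-q)^2/(1-q).
p = 0.9, q = 0.05, p-q = 0.85.
(p-q)^2 = 0.7225.
term1 = 0.7225/0.05 = 14.45.
term2 = 0.7225/0.95 = 0.760526.
chi^2 = 14.45 + 0.760526 = 15.2105

15.2105


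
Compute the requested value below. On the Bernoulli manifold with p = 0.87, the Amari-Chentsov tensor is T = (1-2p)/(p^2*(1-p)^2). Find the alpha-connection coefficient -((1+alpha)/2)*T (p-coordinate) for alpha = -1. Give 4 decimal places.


Skewness (Amari-Chentsov) tensor: T = (1-2p)/(p^2*(1-p)^2).
p = 0.87, 1-2p = -0.74, p^2 = 0.7569, (1-p)^2 = 0.0169.
T = -0.74/(0.7569 * 0.0169) = -57.850419.
In the p-coordinate, Gamma^(alpha) = Gamma^(0) - (alpha/2)*T with Gamma^(0) = (1/2)*g'(p) = -T/2,
so Gamma^(alpha) = -((1+alpha)/2)*T.
alpha = -1, -(1+alpha)/2 = 0.0.
Gamma = 0.0 * -57.850419 = 0.0000

0.0000


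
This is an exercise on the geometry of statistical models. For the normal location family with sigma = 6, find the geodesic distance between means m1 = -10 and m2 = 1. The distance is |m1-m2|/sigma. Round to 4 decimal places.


On the fixed-variance normal subfamily, geodesic distance = |m1-m2|/sigma.
|-10 - 1| = 11.
sigma = 6.
d = 11/6 = 1.8333

1.8333


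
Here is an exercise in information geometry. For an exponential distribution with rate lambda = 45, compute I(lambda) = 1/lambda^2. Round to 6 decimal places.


Fisher information for exponential: I(lambda) = 1/lambda^2.
lambda = 45, lambda^2 = 2025.
I = 1/2025 = 0.000494

0.000494


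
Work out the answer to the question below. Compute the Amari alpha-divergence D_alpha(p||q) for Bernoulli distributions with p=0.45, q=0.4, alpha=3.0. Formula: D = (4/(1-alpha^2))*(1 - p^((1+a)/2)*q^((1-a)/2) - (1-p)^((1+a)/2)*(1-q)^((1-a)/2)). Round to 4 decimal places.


Amari alpha-divergence:
D = (4/(1-alpha^2))*(1 - p^((1+a)/2)*q^((1-a)/2) - (1-p)^((1+a)/2)*(1-q)^((1-a)/2)).
alpha = 3.0, p = 0.45, q = 0.4.
e1 = (1+alpha)/2 = 2.0, e2 = (1-alpha)/2 = -1.0.
t1 = p^e1 * q^e2 = 0.45^2.0 * 0.4^-1.0 = 0.50625.
t2 = (1-p)^e1 * (1-q)^e2 = 0.55^2.0 * 0.6^-1.0 = 0.504167.
4/(1-alpha^2) = -0.5.
D = -0.5*(1 - 0.50625 - 0.504167) = 0.0052

0.0052


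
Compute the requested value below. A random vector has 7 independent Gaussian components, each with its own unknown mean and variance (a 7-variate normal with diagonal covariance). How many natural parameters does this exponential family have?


Exponential family dimension calculation:
Each univariate normal has two natural parameters (mu/sigma^2 and -1/(2 sigma^2)).
With 7 independent components, dim = 2 * 7 = 14.

14


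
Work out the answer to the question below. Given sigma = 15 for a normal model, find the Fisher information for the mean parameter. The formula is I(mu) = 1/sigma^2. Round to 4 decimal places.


The Fisher information for the mean of a normal distribution is I(mu) = 1/sigma^2.
sigma = 15, so sigma^2 = 225.
I(mu) = 1/225 = 0.0044

0.0044


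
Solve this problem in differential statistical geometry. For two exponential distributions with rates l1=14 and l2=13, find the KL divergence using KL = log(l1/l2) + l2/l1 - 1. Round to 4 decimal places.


KL divergence for exponential family:
KL = log(l1/l2) + l2/l1 - 1.
log(14/13) = 0.074108.
13/14 = 0.928571.
KL = 0.074108 + 0.928571 - 1 = 0.0027

0.0027


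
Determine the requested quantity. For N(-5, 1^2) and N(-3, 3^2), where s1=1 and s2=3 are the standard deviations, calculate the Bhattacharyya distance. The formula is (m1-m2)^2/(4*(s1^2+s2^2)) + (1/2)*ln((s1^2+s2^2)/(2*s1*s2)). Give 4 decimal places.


Bhattacharyya distance between two Gaussians:
DB = (m1-m2)^2/(4*(s1^2+s2^2)) + (1/2)*ln((s1^2+s2^2)/(2*s1*s2)).
(m1-m2)^2 = (-2)^2 = 4.
s1^2+s2^2 = 1 + 9 = 10.
term1 = 4/40 = 0.1.
term2 = 0.5*ln(10/6.0) = 0.255413.
DB = 0.1 + 0.255413 = 0.3554

0.3554


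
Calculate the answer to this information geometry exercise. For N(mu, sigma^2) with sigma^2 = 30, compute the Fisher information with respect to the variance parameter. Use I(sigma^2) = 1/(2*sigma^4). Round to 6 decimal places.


Fisher information for variance: I(sigma^2) = 1/(2*sigma^4).
sigma^2 = 30, so sigma^4 = 900.
I = 1/(2*900) = 1/1800 = 0.000556

0.000556


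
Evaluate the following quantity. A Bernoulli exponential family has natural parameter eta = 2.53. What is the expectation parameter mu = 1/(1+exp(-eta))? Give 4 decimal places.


Dual coordinate (expectation parameter) for Bernoulli:
mu = 1/(1+exp(-eta)).
eta = 2.53.
exp(-eta) = exp(-2.53) = 0.079659.
mu = 1/(1+0.079659) = 0.9262

0.9262


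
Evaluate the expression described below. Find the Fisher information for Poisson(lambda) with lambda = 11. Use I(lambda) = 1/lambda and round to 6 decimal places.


Fisher information for Poisson: I(lambda) = 1/lambda.
lambda = 11.
I(lambda) = 1/11 = 0.090909

0.090909


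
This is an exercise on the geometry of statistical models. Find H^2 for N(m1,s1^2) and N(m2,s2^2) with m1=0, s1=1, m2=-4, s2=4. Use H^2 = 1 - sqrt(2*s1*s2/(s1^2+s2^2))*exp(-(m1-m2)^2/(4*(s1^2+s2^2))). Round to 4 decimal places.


Squared Hellinger distance for Gaussians:
H^2 = 1 - sqrt(2*s1*s2/(s1^2+s2^2)) * exp(-(m1-m2)^2/(4*(s1^2+s2^2))).
s1^2 = 1, s2^2 = 16, s1^2+s2^2 = 17.
sqrt(2*1*4/(17)) = 0.685994.
(m1-m2)^2 = (4)^2 = 16.
exp(-16/(4*17)) = exp(-0.235294) = 0.790338.
H^2 = 1 - 0.685994*0.790338 = 0.4578

0.4578


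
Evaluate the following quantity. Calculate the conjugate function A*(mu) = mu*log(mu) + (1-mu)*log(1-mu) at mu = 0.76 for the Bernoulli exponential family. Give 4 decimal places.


Legendre transform for Bernoulli:
A*(mu) = mu*log(mu) + (1-mu)*log(1-mu).
mu = 0.76, 1-mu = 0.24.
mu*log(mu) = 0.76*log(0.76) = -0.208572.
(1-mu)*log(1-mu) = 0.24*log(0.24) = -0.342508.
A* = -0.208572 + -0.342508 = -0.5511

-0.5511


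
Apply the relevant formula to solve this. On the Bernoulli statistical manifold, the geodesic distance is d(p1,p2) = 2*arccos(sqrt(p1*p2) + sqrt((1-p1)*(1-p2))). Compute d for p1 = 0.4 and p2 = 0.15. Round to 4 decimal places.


Geodesic distance on Bernoulli manifold:
d(p1,p2) = 2*arccos(sqrt(p1*p2) + sqrt((1-p1)*(1-p2))).
sqrt(p1*p2) = sqrt(0.4*0.15) = 0.244949.
sqrt((1-p1)*(1-p2)) = sqrt(0.6*0.85) = 0.714143.
arg = 0.244949 + 0.714143 = 0.959092.
d = 2*arccos(0.959092) = 0.5740

0.5740


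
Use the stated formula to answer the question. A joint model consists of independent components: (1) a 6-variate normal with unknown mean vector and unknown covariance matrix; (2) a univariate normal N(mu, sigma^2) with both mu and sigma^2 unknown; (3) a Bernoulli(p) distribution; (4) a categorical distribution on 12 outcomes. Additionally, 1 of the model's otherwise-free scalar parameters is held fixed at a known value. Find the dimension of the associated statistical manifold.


The dimension of a statistical manifold equals the number of free
(independent) real parameters of the model. For a product of independent
blocks the parameter counts add.
- 6-variate normal: 6 (mean) + 6*7/2 = 21 (symmetric covariance) = 27.
- normal (mu, sigma^2): 2.
- Bernoulli (p): 1.
- categorical on 12 outcomes (probabilities sum to 1): 12-1 = 11.
Total = 27 + 2 + 1 + 11 = 41.
1 parameter(s) fixed at known values: 41 - 1 = 40.
Dimension = 40

40


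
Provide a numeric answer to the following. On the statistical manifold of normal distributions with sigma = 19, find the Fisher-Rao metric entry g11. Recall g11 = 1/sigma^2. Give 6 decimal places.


For the 2-parameter normal family, the Fisher metric has:
  g11 = 1/sigma^2, g22 = 2/sigma^2.
sigma = 19, sigma^2 = 361.
g11 = 0.002770

0.002770


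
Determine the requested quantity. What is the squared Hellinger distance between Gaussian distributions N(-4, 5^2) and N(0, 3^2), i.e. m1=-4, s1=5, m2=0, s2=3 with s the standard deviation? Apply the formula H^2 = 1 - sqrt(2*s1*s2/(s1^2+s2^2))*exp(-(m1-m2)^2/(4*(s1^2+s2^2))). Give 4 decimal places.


Squared Hellinger distance for Gaussians:
H^2 = 1 - sqrt(2*s1*s2/(s1^2+s2^2)) * exp(-(m1-m2)^2/(4*(s1^2+s2^2))).
s1^2 = 25, s2^2 = 9, s1^2+s2^2 = 34.
sqrt(2*5*3/(34)) = 0.939336.
(m1-m2)^2 = (-4)^2 = 16.
exp(-16/(4*34)) = exp(-0.117647) = 0.88901.
H^2 = 1 - 0.939336*0.88901 = 0.1649

0.1649


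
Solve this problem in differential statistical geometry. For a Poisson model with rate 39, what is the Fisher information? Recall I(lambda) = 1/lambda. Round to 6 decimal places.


Fisher information for Poisson: I(lambda) = 1/lambda.
lambda = 39.
I(lambda) = 1/39 = 0.025641

0.025641


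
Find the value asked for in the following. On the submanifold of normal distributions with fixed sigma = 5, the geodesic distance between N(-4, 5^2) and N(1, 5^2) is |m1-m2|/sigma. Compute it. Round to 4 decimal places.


On the fixed-variance normal subfamily, geodesic distance = |m1-m2|/sigma.
|-4 - 1| = 5.
sigma = 5.
d = 5/5 = 1.0000

1.0000


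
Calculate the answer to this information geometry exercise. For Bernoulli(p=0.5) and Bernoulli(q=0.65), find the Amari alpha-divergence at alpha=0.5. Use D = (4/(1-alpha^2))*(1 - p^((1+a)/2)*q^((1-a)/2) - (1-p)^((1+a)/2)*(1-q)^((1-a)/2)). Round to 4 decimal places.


Amari alpha-divergence:
D = (4/(1-alpha^2))*(1 - p^((1+a)/2)*q^((1-a)/2) - (1-p)^((1+a)/2)*(1-q)^((1-a)/2)).
alpha = 0.5, p = 0.5, q = 0.65.
e1 = (1+alpha)/2 = 0.75, e2 = (1-alpha)/2 = 0.25.
t1 = p^e1 * q^e2 = 0.5^0.75 * 0.65^0.25 = 0.533895.
t2 = (1-p)^e1 * (1-q)^e2 = 0.5^0.75 * 0.35^0.25 = 0.457346.
4/(1-alpha^2) = 5.333333.
D = 5.333333*(1 - 0.533895 - 0.457346) = 0.0467

0.0467


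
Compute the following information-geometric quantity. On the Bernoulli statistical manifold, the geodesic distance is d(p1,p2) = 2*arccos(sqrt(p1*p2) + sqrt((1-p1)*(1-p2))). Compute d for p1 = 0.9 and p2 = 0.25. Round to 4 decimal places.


Geodesic distance on Bernoulli manifold:
d(p1,p2) = 2*arccos(sqrt(p1*p2) + sqrt((1-p1)*(1-p2))).
sqrt(p1*p2) = sqrt(0.9*0.25) = 0.474342.
sqrt((1-p1)*(1-p2)) = sqrt(0.1*0.75) = 0.273861.
arg = 0.474342 + 0.273861 = 0.748203.
d = 2*arccos(0.748203) = 1.4509

1.4509


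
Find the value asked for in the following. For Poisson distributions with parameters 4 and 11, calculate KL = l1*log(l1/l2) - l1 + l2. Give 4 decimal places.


KL divergence for Poisson:
KL = l1*log(l1/l2) - l1 + l2.
l1 = 4, l2 = 11.
log(4/11) = -1.011601.
l1*log(l1/l2) = 4 * -1.011601 = -4.046404.
KL = -4.046404 - 4 + 11 = 2.9536

2.9536


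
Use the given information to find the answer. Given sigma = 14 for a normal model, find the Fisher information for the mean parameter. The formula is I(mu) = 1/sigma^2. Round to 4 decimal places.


The Fisher information for the mean of a normal distribution is I(mu) = 1/sigma^2.
sigma = 14, so sigma^2 = 196.
I(mu) = 1/196 = 0.0051

0.0051


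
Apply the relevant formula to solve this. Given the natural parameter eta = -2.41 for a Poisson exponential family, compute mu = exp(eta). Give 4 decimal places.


Expectation parameter for Poisson exponential family:
mu = exp(eta).
eta = -2.41.
mu = exp(-2.41) = 0.0898

0.0898


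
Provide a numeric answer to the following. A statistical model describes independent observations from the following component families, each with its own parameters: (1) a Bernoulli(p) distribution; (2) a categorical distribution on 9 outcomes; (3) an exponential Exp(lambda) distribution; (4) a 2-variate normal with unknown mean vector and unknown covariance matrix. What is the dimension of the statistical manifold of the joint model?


The dimension of a statistical manifold equals the number of free
(independent) real parameters of the model. For a product of independent
blocks the parameter counts add.
- Bernoulli (p): 1.
- categorical on 9 outcomes (probabilities sum to 1): 9-1 = 8.
- exponential (lambda): 1.
- 2-variate normal: 2 (mean) + 2*3/2 = 3 (symmetric covariance) = 5.
Total = 1 + 8 + 1 + 5 = 15.
Dimension = 15

15


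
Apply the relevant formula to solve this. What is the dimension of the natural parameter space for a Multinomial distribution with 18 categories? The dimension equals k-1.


Exponential family dimension calculation:
For Multinomial with k=18 categories, dim = k-1 = 17.

17


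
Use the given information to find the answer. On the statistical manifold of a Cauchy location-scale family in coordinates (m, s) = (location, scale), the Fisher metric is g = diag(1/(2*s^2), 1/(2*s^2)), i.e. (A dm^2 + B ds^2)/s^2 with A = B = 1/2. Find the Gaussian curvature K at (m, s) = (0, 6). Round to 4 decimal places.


The metric has the form g = (A dm^2 + B ds^2)/s^2 with A = 1/2, B = 1/2.
Substitute u = sqrt(A/B)*m: g = B*(du^2 + ds^2)/s^2, i.e. B times the
Poincare upper half-plane metric, which has constant Gaussian curvature -1.
Scaling a 2D metric by a constant c divides the Gaussian curvature by c,
so K = -1/B = -1/(1/2) = -2.0000 everywhere (the point (m, s) = (0, 6) is irrelevant:
the curvature is constant).
The requested Gaussian curvature is K = -2.0000.

-2.0000


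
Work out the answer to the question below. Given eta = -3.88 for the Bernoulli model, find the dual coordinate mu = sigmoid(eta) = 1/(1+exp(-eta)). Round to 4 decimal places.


Dual coordinate (expectation parameter) for Bernoulli:
mu = 1/(1+exp(-eta)).
eta = -3.88.
exp(-eta) = exp(3.88) = 48.424215.
mu = 1/(1+48.424215) = 0.0202

0.0202


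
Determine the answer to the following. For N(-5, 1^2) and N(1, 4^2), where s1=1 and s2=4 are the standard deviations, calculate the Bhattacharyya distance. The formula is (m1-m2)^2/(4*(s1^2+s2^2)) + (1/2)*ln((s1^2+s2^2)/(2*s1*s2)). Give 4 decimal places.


Bhattacharyya distance between two Gaussians:
DB = (m1-m2)^2/(4*(s1^2+s2^2)) + (1/2)*ln((s1^2+s2^2)/(2*s1*s2)).
(m1-m2)^2 = (-6)^2 = 36.
s1^2+s2^2 = 1 + 16 = 17.
term1 = 36/68 = 0.529412.
term2 = 0.5*ln(17/8.0) = 0.376886.
DB = 0.529412 + 0.376886 = 0.9063

0.9063


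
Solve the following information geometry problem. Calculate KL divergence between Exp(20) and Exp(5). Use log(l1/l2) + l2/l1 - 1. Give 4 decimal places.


KL divergence for exponential family:
KL = log(l1/l2) + l2/l1 - 1.
log(20/5) = 1.386294.
5/20 = 0.25.
KL = 1.386294 + 0.25 - 1 = 0.6363

0.6363


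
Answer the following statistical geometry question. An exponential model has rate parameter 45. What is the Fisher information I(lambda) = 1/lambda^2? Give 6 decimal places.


Fisher information for exponential: I(lambda) = 1/lambda^2.
lambda = 45, lambda^2 = 2025.
I = 1/2025 = 0.000494

0.000494


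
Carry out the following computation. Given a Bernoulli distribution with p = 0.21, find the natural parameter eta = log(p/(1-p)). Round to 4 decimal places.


Natural parameter for Bernoulli: eta = log(p/(1-p)).
p = 0.21, 1-p = 0.79.
p/(1-p) = 0.265823.
eta = log(0.265823) = -1.3249

-1.3249


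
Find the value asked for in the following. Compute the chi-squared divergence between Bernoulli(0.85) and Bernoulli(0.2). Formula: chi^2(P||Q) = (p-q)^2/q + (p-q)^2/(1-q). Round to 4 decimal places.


Chi-squared divergence between Bernoulli distributions:
chi^2 = (p-q)^2/q + (p-q)^2/(1-q).
p = 0.85, q = 0.2, p-q = 0.65.
(p-q)^2 = 0.4225.
term1 = 0.4225/0.2 = 2.1125.
term2 = 0.4225/0.8 = 0.528125.
chi^2 = 2.1125 + 0.528125 = 2.6406

2.6406


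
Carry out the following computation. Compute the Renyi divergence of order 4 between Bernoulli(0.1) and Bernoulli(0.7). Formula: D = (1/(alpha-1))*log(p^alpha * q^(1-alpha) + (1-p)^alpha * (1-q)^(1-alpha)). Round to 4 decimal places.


Renyi divergence of order alpha between Bernoulli distributions:
D = (1/(alpha-1))*log(p^alpha * q^(1-alpha) + (1-p)^alpha * (1-q)^(1-alpha)).
alpha = 4, p = 0.1, q = 0.7.
p^alpha * q^(1-alpha) = 0.1^4 * 0.7^-3 = 0.000292.
(1-p)^alpha * (1-q)^(1-alpha) = 0.9^4 * 0.3^-3 = 24.3.
sum = 0.000292 + 24.3 = 24.300292.
D = (1/3)*log(24.300292) = 1.0635

1.0635


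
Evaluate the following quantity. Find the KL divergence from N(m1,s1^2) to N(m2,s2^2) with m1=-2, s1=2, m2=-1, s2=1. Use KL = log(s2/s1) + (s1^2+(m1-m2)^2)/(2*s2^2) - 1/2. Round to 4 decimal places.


KL divergence between normal distributions:
KL = log(s2/s1) + (s1^2 + (m1-m2)^2)/(2*s2^2) - 1/2.
log(1/2) = -0.693147.
(2^2 + (-2--1)^2)/(2*1^2) = (4 + 1)/2 = 2.5.
KL = -0.693147 + 2.5 - 0.5 = 1.3069

1.3069


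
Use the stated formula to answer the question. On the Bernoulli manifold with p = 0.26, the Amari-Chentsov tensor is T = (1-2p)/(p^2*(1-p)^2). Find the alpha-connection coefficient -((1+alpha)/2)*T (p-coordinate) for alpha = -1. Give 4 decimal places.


Skewness (Amari-Chentsov) tensor: T = (1-2p)/(p^2*(1-p)^2).
p = 0.26, 1-2p = 0.48, p^2 = 0.0676, (1-p)^2 = 0.5476.
T = 0.48/(0.0676 * 0.5476) = 12.966749.
In the p-coordinate, Gamma^(alpha) = Gamma^(0) - (alpha/2)*T with Gamma^(0) = (1/2)*g'(p) = -T/2,
so Gamma^(alpha) = -((1+alpha)/2)*T.
alpha = -1, -(1+alpha)/2 = 0.0.
Gamma = 0.0 * 12.966749 = 0.0000

0.0000


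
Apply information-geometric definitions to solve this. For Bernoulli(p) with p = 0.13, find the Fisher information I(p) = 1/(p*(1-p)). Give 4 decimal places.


For Bernoulli(p), Fisher information is I(p) = 1/(p*(1-p)).
p = 0.13, 1-p = 0.87.
p*(1-p) = 0.1131.
I(p) = 1/0.1131 = 8.8417

8.8417


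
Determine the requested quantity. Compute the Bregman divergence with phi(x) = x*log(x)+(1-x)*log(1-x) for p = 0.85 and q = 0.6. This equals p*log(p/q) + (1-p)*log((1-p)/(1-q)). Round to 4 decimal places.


Bregman divergence with negative entropy generator:
D = p*log(p/q) + (1-p)*log((1-p)/(1-q)).
p = 0.85, q = 0.6.
p*log(p/q) = 0.85*log(0.85/0.6) = 0.296061.
(1-p)*log((1-p)/(1-q)) = 0.15*log(0.15/0.4) = -0.147124.
D = 0.296061 + -0.147124 = 0.1489

0.1489


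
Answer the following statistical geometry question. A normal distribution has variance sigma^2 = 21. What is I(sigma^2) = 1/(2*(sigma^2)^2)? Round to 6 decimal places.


Fisher information for variance: I(sigma^2) = 1/(2*sigma^4).
sigma^2 = 21, so sigma^4 = 441.
I = 1/(2*441) = 1/882 = 0.001134

0.001134


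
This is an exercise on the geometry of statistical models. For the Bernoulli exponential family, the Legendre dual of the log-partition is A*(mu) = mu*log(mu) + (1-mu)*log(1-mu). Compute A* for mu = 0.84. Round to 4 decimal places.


Legendre transform for Bernoulli:
A*(mu) = mu*log(mu) + (1-mu)*log(1-mu).
mu = 0.84, 1-mu = 0.16.
mu*log(mu) = 0.84*log(0.84) = -0.146457.
(1-mu)*log(1-mu) = 0.16*log(0.16) = -0.293213.
A* = -0.146457 + -0.293213 = -0.4397

-0.4397


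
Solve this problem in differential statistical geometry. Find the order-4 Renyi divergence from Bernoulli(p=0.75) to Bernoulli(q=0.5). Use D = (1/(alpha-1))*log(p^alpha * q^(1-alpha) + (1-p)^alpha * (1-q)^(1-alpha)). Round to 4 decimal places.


Renyi divergence of order alpha between Bernoulli distributions:
D = (1/(alpha-1))*log(p^alpha * q^(1-alpha) + (1-p)^alpha * (1-q)^(1-alpha)).
alpha = 4, p = 0.75, q = 0.5.
p^alpha * q^(1-alpha) = 0.75^4 * 0.5^-3 = 2.53125.
(1-p)^alpha * (1-q)^(1-alpha) = 0.25^4 * 0.5^-3 = 0.03125.
sum = 2.53125 + 0.03125 = 2.5625.
D = (1/3)*log(2.5625) = 0.3137

0.3137


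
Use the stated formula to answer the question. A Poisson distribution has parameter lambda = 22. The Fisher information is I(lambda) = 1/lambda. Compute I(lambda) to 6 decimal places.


Fisher information for Poisson: I(lambda) = 1/lambda.
lambda = 22.
I(lambda) = 1/22 = 0.045455

0.045455


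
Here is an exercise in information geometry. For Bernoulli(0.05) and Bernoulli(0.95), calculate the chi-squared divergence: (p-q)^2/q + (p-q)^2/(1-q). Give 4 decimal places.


Chi-squared divergence between Bernoulli distributions:
chi^2 = (p-q)^2/q + (p-q)^2/(1-q).
p = 0.05, q = 0.95, p-q = -0.9.
(p-q)^2 = 0.81.
term1 = 0.81/0.95 = 0.852632.
term2 = 0.81/0.05 = 16.2.
chi^2 = 0.852632 + 16.2 = 17.0526

17.0526


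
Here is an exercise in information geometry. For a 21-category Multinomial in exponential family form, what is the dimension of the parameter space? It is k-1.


Exponential family dimension calculation:
For Multinomial with k=21 categories, dim = k-1 = 20.

20


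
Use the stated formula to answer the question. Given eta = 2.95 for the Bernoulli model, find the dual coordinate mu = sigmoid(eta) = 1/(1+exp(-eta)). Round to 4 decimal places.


Dual coordinate (expectation parameter) for Bernoulli:
mu = 1/(1+exp(-eta)).
eta = 2.95.
exp(-eta) = exp(-2.95) = 0.05234.
mu = 1/(1+0.05234) = 0.9503

0.9503


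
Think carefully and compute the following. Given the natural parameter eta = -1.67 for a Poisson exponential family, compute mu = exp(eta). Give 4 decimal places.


Expectation parameter for Poisson exponential family:
mu = exp(eta).
eta = -1.67.
mu = exp(-1.67) = 0.1882

0.1882


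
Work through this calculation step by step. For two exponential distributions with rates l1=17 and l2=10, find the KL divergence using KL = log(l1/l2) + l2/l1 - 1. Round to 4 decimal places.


KL divergence for exponential family:
KL = log(l1/l2) + l2/l1 - 1.
log(17/10) = 0.530628.
10/17 = 0.588235.
KL = 0.530628 + 0.588235 - 1 = 0.1189

0.1189


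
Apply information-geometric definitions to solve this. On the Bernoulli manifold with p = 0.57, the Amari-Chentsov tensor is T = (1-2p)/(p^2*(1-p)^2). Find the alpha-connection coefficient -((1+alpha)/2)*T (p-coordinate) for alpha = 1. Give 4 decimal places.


Skewness (Amari-Chentsov) tensor: T = (1-2p)/(p^2*(1-p)^2).
p = 0.57, 1-2p = -0.14, p^2 = 0.3249, (1-p)^2 = 0.1849.
T = -0.14/(0.3249 * 0.1849) = -2.330459.
In the p-coordinate, Gamma^(alpha) = Gamma^(0) - (alpha/2)*T with Gamma^(0) = (1/2)*g'(p) = -T/2,
so Gamma^(alpha) = -((1+alpha)/2)*T.
alpha = 1, -(1+alpha)/2 = -1.0.
Gamma = -1.0 * -2.330459 = 2.3305

2.3305


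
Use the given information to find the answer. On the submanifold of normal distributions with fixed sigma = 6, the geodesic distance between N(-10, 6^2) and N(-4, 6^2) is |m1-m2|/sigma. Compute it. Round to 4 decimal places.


On the fixed-variance normal subfamily, geodesic distance = |m1-m2|/sigma.
|-10 - -4| = 6.
sigma = 6.
d = 6/6 = 1.0000

1.0000


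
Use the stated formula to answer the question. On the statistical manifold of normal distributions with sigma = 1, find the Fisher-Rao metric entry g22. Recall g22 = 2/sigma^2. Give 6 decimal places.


For the 2-parameter normal family, the Fisher metric has:
  g11 = 1/sigma^2, g22 = 2/sigma^2.
sigma = 1, sigma^2 = 1.
g22 = 2.000000

2.000000


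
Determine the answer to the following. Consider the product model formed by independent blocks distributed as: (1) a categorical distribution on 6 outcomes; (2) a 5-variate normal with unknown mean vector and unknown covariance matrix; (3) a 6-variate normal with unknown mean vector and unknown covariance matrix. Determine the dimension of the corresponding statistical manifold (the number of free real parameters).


The dimension of a statistical manifold equals the number of free
(independent) real parameters of the model. For a product of independent
blocks the parameter counts add.
- categorical on 6 outcomes (probabilities sum to 1): 6-1 = 5.
- 5-variate normal: 5 (mean) + 5*6/2 = 15 (symmetric covariance) = 20.
- 6-variate normal: 6 (mean) + 6*7/2 = 21 (symmetric covariance) = 27.
Total = 5 + 20 + 27 = 52.
Dimension = 52

52


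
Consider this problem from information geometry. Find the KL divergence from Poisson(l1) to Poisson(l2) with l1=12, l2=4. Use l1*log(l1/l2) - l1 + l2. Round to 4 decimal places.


KL divergence for Poisson:
KL = l1*log(l1/l2) - l1 + l2.
l1 = 12, l2 = 4.
log(12/4) = 1.098612.
l1*log(l1/l2) = 12 * 1.098612 = 13.183347.
KL = 13.183347 - 12 + 4 = 5.1833

5.1833


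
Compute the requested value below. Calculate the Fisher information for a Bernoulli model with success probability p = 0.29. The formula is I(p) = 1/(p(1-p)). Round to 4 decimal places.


For Bernoulli(p), Fisher information is I(p) = 1/(p*(1-p)).
p = 0.29, 1-p = 0.71.
p*(1-p) = 0.2059.
I(p) = 1/0.2059 = 4.8567

4.8567


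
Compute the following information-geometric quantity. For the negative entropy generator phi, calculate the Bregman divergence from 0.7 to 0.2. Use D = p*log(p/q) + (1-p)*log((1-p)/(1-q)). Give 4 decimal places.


Bregman divergence with negative entropy generator:
D = p*log(p/q) + (1-p)*log((1-p)/(1-q)).
p = 0.7, q = 0.2.
p*log(p/q) = 0.7*log(0.7/0.2) = 0.876934.
(1-p)*log((1-p)/(1-q)) = 0.3*log(0.3/0.8) = -0.294249.
D = 0.876934 + -0.294249 = 0.5827

0.5827


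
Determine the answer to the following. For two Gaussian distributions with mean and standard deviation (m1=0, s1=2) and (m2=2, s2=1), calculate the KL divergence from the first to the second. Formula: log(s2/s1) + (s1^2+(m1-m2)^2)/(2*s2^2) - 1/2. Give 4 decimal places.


KL divergence between normal distributions:
KL = log(s2/s1) + (s1^2 + (m1-m2)^2)/(2*s2^2) - 1/2.
log(1/2) = -0.693147.
(2^2 + (0-2)^2)/(2*1^2) = (4 + 4)/2 = 4.0.
KL = -0.693147 + 4.0 - 0.5 = 2.8069

2.8069


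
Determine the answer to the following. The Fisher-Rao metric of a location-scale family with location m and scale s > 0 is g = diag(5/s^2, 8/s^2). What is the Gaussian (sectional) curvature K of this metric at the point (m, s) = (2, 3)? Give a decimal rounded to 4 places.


The metric has the form g = (A dm^2 + B ds^2)/s^2 with A = 5, B = 8.
Substitute u = sqrt(A/B)*m: g = B*(du^2 + ds^2)/s^2, i.e. B times the
Poincare upper half-plane metric, which has constant Gaussian curvature -1.
Scaling a 2D metric by a constant c divides the Gaussian curvature by c,
so K = -1/B = -1/(8) = -0.1250 everywhere (the point (m, s) = (2, 3) is irrelevant:
the curvature is constant).
The requested Gaussian curvature is K = -0.1250.

-0.1250
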